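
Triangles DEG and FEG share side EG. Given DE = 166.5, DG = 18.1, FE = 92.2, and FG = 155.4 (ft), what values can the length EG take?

From triangle DEG: |166.5 − 18.1| < EG < 166.5 + 18.1, i.e. 148.4 < EG < 184.6.
From triangle FEG: 63.2 < EG < 247.6.
Both must hold, so EG lies in the intersection.

148.4 < EG < 184.6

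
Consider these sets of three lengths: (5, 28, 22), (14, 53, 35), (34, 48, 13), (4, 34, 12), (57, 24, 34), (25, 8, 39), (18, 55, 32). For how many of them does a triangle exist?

(5,22,28): 5+22 ≤ 28 → not valid
(14,35,53): 14+35 ≤ 53 → not valid
(13,34,48): 13+34 ≤ 48 → not valid
(4,12,34): 4+12 ≤ 34 → not valid
(24,34,57): 24+34 > 57 → valid
(8,25,39): 8+25 ≤ 39 → not valid
(18,32,55): 18+32 ≤ 55 → not valid
1 of the 7 triples forms a triangle.

1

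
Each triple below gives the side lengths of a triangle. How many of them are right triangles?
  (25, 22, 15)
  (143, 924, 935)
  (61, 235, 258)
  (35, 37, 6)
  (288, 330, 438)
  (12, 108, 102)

(25,22,15): 15²+22² = 709 > 625 = 25² → acute
(143,924,935): 143²+924² = 874225 = 935² → right
(61,235,258): 61²+235² = 58946 < 66564 = 258² → obtuse
(35,37,6): 6²+35² = 1261 < 1369 = 37² → obtuse
(288,330,438): 288²+330² = 191844 = 438² → right
(12,108,102): 12²+102² = 10548 < 11664 = 108² → obtuse
2 of the 6 are right.

2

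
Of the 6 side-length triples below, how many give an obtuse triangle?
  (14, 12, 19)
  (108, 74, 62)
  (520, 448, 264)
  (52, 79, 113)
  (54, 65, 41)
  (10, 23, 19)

(14,12,19): 12²+14² = 340 < 361 = 19² → obtuse
(108,74,62): 62²+74² = 9320 < 11664 = 108² → obtuse
(520,448,264): 264²+448² = 270400 = 520² → right
(52,79,113): 52²+79² = 8945 < 12769 = 113² → obtuse
(54,65,41): 41²+54² = 4597 > 4225 = 65² → acute
(10,23,19): 10²+19² = 461 < 529 = 23² → obtuse
4 of the 6 are obtuse.

4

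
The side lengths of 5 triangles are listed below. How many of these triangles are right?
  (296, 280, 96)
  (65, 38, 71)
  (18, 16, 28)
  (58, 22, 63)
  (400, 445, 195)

2

(296,280,96): 96²+280² = 87616 = 296² → right
(65,38,71): 38²+65² = 5669 > 5041 = 71² → acute
(18,16,28): 16²+18² = 580 < 784 = 28² → obtuse
(58,22,63): 22²+58² = 3848 < 3969 = 63² → obtuse
(400,445,195): 195²+400² = 198025 = 445² → right
2 of the 5 are right.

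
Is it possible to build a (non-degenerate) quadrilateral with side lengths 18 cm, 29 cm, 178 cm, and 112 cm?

For a quadrilateral, each side must be shorter than the sum of the others.
Here the longest side is 178, but the remaining 3 sides sum to only 159.

No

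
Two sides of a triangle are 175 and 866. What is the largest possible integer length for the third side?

1040

The third side must be strictly less than 175 + 866 = 1041.
The largest integer below 1041 is 1040.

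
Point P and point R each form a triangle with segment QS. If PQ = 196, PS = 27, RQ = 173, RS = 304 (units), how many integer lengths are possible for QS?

From triangle PQS: 169 < QS < 223.
From triangle RQS: 131 < QS < 477.
Intersection: 169 < QS < 223, so integers 170 through 222: 53 values.

53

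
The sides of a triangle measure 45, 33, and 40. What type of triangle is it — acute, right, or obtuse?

Compare the square of the longest side to the sum of squares of the other two: 33² + 40² = 2689 > 2025 = 45².

acute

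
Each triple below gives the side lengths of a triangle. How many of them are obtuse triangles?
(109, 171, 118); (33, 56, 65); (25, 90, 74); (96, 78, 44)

(109,171,118): 109²+118² = 25805 < 29241 = 171² → obtuse
(33,56,65): 33²+56² = 4225 = 65² → right
(25,90,74): 25²+74² = 6101 < 8100 = 90² → obtuse
(96,78,44): 44²+78² = 8020 < 9216 = 96² → obtuse
3 of the 4 are obtuse.

3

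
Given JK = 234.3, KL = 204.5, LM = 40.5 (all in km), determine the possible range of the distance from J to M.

0 ≤ JM ≤ 479.3 km

The maximum is all hops collinear in one direction: 234.3 + 204.5 + 40.5 = 479.3.
The longest hop is 234.3; the others sum to 245.0. Since 234.3 ≤ 245.0, the path can fold back on itself completely, so the minimum distance is 0.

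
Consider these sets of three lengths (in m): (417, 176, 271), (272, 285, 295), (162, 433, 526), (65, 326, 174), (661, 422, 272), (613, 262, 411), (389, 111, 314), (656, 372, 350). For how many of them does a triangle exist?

(176,271,417): 176+271 > 417 → valid
(272,285,295): 272+285 > 295 → valid
(162,433,526): 162+433 > 526 → valid
(65,174,326): 65+174 ≤ 326 → not valid
(272,422,661): 272+422 > 661 → valid
(262,411,613): 262+411 > 613 → valid
(111,314,389): 111+314 > 389 → valid
(350,372,656): 350+372 > 656 → valid
7 of the 8 triples form a triangle.

7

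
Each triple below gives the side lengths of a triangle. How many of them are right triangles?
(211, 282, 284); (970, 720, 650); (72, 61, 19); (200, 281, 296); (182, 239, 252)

(211,282,284): 211²+282² = 124045 > 80656 = 284² → acute
(970,720,650): 650²+720² = 940900 = 970² → right
(72,61,19): 19²+61² = 4082 < 5184 = 72² → obtuse
(200,281,296): 200²+281² = 118961 > 87616 = 296² → acute
(182,239,252): 182²+239² = 90245 > 63504 = 252² → acute
1 of the 5 is right.

1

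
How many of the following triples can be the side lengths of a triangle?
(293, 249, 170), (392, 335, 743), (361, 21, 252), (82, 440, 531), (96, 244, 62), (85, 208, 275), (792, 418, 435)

(170,249,293): 170+249 > 293 → valid
(335,392,743): 335+392 ≤ 743 → not valid
(21,252,361): 21+252 ≤ 361 → not valid
(82,440,531): 82+440 ≤ 531 → not valid
(62,96,244): 62+96 ≤ 244 → not valid
(85,208,275): 85+208 > 275 → valid
(418,435,792): 418+435 > 792 → valid
3 of the 7 triples form a triangle.

3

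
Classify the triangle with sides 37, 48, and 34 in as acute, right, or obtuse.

acute

Compare the square of the longest side to the sum of squares of the other two: 34² + 37² = 2525 > 2304 = 48².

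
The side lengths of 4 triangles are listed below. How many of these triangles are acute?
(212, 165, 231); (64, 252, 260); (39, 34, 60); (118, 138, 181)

2

(212,165,231): 165²+212² = 72169 > 53361 = 231² → acute
(64,252,260): 64²+252² = 67600 = 260² → right
(39,34,60): 34²+39² = 2677 < 3600 = 60² → obtuse
(118,138,181): 118²+138² = 32968 > 32761 = 181² → acute
2 of the 4 are acute.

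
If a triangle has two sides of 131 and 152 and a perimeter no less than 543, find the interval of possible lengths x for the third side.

Triangle inequality alone gives 21 < x < 283.
The perimeter condition gives x ≥ 543 − 131 − 152 = 260.
Intersecting the two: 260 ≤ x < 283.

260 ≤ x < 283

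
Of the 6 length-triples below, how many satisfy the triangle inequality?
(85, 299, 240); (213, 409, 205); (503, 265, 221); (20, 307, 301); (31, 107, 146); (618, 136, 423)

(85,240,299): 85+240 > 299 → valid
(205,213,409): 205+213 > 409 → valid
(221,265,503): 221+265 ≤ 503 → not valid
(20,301,307): 20+301 > 307 → valid
(31,107,146): 31+107 ≤ 146 → not valid
(136,423,618): 136+423 ≤ 618 → not valid
3 of the 6 triples form a triangle.

3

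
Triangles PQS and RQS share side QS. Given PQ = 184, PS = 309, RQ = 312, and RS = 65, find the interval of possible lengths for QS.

247 < QS < 377

From triangle PQS: |184 − 309| < QS < 184 + 309, i.e. 125 < QS < 493.
From triangle RQS: 247 < QS < 377.
Both must hold, so QS lies in the intersection.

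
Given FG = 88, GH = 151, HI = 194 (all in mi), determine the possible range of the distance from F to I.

The maximum is all hops collinear in one direction: 88 + 151 + 194 = 433.
The longest hop is 194; the others sum to 239. Since 194 ≤ 239, the path can fold back on itself completely, so the minimum distance is 0.

0 ≤ FI ≤ 433 mi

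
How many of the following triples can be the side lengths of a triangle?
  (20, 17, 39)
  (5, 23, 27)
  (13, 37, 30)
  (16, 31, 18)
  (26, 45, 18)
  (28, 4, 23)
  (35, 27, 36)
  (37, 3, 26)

(17,20,39): 17+20 ≤ 39 → not valid
(5,23,27): 5+23 > 27 → valid
(13,30,37): 13+30 > 37 → valid
(16,18,31): 16+18 > 31 → valid
(18,26,45): 18+26 ≤ 45 → not valid
(4,23,28): 4+23 ≤ 28 → not valid
(27,35,36): 27+35 > 36 → valid
(3,26,37): 3+26 ≤ 37 → not valid
4 of the 8 triples form a triangle.

4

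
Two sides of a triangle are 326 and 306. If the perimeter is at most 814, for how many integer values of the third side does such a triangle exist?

162

Triangle inequality: 20 < x < 632. Perimeter ≤ 814 gives x ≤ 814 − 326 − 306 = 182.
So 20 < x ≤ 182; integers 21 through 182: 162 values.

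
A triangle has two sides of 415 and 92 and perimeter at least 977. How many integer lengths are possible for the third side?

Triangle inequality: 323 < x < 507. Perimeter ≥ 977 gives x ≥ 977 − 415 − 92 = 470.
So 470 ≤ x < 507; integers 470 through 506: 37 values.

37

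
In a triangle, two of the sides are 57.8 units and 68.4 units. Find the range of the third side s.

10.6 < s < 126.2

By the triangle inequality, s must be less than 57.8 + 68.4 = 126.2 and greater than |57.8 − 68.4| = 10.6.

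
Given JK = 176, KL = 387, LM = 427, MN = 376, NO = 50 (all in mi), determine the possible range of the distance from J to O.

The maximum is all hops collinear in one direction: 176 + 387 + 427 + 376 + 50 = 1416.
The longest hop is 427; the others sum to 989. Since 427 ≤ 989, the path can fold back on itself completely, so the minimum distance is 0.

0 ≤ JO ≤ 1416 mi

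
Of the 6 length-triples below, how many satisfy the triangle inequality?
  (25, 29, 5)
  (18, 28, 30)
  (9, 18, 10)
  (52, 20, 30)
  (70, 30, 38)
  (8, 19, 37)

(5,25,29): 5+25 > 29 → valid
(18,28,30): 18+28 > 30 → valid
(9,10,18): 9+10 > 18 → valid
(20,30,52): 20+30 ≤ 52 → not valid
(30,38,70): 30+38 ≤ 70 → not valid
(8,19,37): 8+19 ≤ 37 → not valid
3 of the 6 triples form a triangle.

3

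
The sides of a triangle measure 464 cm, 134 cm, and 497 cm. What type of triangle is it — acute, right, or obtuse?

Compare the square of the longest side to the sum of squares of the other two: 134² + 464² = 233252 < 247009 = 497².

obtuse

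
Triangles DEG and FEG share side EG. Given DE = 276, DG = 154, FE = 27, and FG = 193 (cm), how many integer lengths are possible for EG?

From triangle DEG: 122 < EG < 430.
From triangle FEG: 166 < EG < 220.
Intersection: 166 < EG < 220, so integers 167 through 219: 53 values.

53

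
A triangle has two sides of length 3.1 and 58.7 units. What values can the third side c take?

55.6 < c < 61.8 (units)

By the triangle inequality, c must be less than 3.1 + 58.7 = 61.8 and greater than |3.1 − 58.7| = 55.6.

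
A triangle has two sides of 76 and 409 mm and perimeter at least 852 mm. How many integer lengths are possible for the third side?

Triangle inequality: 333 < x < 485. Perimeter ≥ 852 gives x ≥ 852 − 76 − 409 = 367.
So 367 ≤ x < 485; integers 367 through 484: 118 values.

118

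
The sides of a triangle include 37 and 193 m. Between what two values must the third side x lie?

156 < x < 230

By the triangle inequality, x must be less than 37 + 193 = 230 and greater than |37 − 193| = 156.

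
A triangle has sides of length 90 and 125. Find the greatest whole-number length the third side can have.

214

The third side must be strictly less than 90 + 125 = 215.
The largest integer below 215 is 214.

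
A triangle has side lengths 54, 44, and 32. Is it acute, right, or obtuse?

acute

Compare the square of the longest side to the sum of squares of the other two: 32² + 44² = 2960 > 2916 = 54².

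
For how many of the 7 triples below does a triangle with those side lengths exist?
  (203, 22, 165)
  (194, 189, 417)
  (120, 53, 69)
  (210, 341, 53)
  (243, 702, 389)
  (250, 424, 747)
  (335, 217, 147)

2

(22,165,203): 22+165 ≤ 203 → not valid
(189,194,417): 189+194 ≤ 417 → not valid
(53,69,120): 53+69 > 120 → valid
(53,210,341): 53+210 ≤ 341 → not valid
(243,389,702): 243+389 ≤ 702 → not valid
(250,424,747): 250+424 ≤ 747 → not valid
(147,217,335): 147+217 > 335 → valid
2 of the 7 triples form a triangle.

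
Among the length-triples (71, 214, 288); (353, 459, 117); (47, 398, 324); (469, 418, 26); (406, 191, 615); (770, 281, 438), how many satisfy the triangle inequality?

(71,214,288): 71+214 ≤ 288 → not valid
(117,353,459): 117+353 > 459 → valid
(47,324,398): 47+324 ≤ 398 → not valid
(26,418,469): 26+418 ≤ 469 → not valid
(191,406,615): 191+406 ≤ 615 → not valid
(281,438,770): 281+438 ≤ 770 → not valid
1 of the 6 triples forms a triangle.

1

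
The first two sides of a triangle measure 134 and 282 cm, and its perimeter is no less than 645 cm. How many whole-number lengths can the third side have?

187

Triangle inequality: 148 < x < 416. Perimeter ≥ 645 gives x ≥ 645 − 134 − 282 = 229.
So 229 ≤ x < 416; integers 229 through 415: 187 values.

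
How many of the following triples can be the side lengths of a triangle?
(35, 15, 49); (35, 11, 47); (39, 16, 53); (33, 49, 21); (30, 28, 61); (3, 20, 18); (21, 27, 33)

(15,35,49): 15+35 > 49 → valid
(11,35,47): 11+35 ≤ 47 → not valid
(16,39,53): 16+39 > 53 → valid
(21,33,49): 21+33 > 49 → valid
(28,30,61): 28+30 ≤ 61 → not valid
(3,18,20): 3+18 > 20 → valid
(21,27,33): 21+27 > 33 → valid
5 of the 7 triples form a triangle.

5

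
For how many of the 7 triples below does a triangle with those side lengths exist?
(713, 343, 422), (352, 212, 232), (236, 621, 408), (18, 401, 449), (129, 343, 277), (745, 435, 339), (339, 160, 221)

(343,422,713): 343+422 > 713 → valid
(212,232,352): 212+232 > 352 → valid
(236,408,621): 236+408 > 621 → valid
(18,401,449): 18+401 ≤ 449 → not valid
(129,277,343): 129+277 > 343 → valid
(339,435,745): 339+435 > 745 → valid
(160,221,339): 160+221 > 339 → valid
6 of the 7 triples form a triangle.

6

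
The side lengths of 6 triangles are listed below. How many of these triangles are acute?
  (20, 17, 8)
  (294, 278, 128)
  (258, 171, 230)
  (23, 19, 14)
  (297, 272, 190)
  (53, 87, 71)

5

(20,17,8): 8²+17² = 353 < 400 = 20² → obtuse
(294,278,128): 128²+278² = 93668 > 86436 = 294² → acute
(258,171,230): 171²+230² = 82141 > 66564 = 258² → acute
(23,19,14): 14²+19² = 557 > 529 = 23² → acute
(297,272,190): 190²+272² = 110084 > 88209 = 297² → acute
(53,87,71): 53²+71² = 7850 > 7569 = 87² → acute
5 of the 6 are acute.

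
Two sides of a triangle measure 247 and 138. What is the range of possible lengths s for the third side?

109 < s < 385

By the triangle inequality, s must be less than 247 + 138 = 385 and greater than |247 − 138| = 109.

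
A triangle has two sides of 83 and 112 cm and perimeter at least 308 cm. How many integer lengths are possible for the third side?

82

Triangle inequality: 29 < x < 195. Perimeter ≥ 308 gives x ≥ 308 − 83 − 112 = 113.
So 113 ≤ x < 195; integers 113 through 194: 82 values.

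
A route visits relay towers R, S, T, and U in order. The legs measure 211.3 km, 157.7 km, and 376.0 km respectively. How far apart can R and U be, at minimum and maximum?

7.0 ≤ RU ≤ 745.0 km

The maximum is all hops collinear in one direction: 211.3 + 157.7 + 376.0 = 745.0.
The longest hop is 376.0; the others sum to 369.0. Folding the others back against it leaves at least 376.0 − 369.0 = 7.0.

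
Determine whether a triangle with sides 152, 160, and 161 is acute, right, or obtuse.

acute

Compare the square of the longest side to the sum of squares of the other two: 152² + 160² = 48704 > 25921 = 161².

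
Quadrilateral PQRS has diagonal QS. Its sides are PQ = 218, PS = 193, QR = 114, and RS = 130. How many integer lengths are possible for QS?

218

From triangle PQS: 25 < QS < 411.
From triangle RQS: 16 < QS < 244.
Intersection: 25 < QS < 244, so integers 26 through 243: 218 values.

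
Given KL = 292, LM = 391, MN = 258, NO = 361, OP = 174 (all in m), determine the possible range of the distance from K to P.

0 ≤ KP ≤ 1476 m

The maximum is all hops collinear in one direction: 292 + 391 + 258 + 361 + 174 = 1476.
The longest hop is 391; the others sum to 1085. Since 391 ≤ 1085, the path can fold back on itself completely, so the minimum distance is 0.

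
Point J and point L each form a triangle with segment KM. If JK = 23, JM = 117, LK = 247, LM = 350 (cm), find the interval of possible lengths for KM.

From triangle JKM: |23 − 117| < KM < 23 + 117, i.e. 94 < KM < 140.
From triangle LKM: 103 < KM < 597.
Both must hold, so KM lies in the intersection.

103 < KM < 140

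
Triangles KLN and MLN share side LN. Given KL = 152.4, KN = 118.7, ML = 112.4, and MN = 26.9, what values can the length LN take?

From triangle KLN: |152.4 − 118.7| < LN < 152.4 + 118.7, i.e. 33.7 < LN < 271.1.
From triangle MLN: 85.5 < LN < 139.3.
Both must hold, so LN lies in the intersection.

85.5 < LN < 139.3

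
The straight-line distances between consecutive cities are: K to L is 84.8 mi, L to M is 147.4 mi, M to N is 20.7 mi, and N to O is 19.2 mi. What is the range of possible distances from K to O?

The maximum is all hops collinear in one direction: 84.8 + 147.4 + 20.7 + 19.2 = 272.1.
The longest hop is 147.4; the others sum to 124.7. Folding the others back against it leaves at least 147.4 − 124.7 = 22.7.

22.7 ≤ KO ≤ 272.1 mi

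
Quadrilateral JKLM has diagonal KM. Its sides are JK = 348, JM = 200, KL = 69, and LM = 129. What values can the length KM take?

From triangle JKM: |348 − 200| < KM < 348 + 200, i.e. 148 < KM < 548.
From triangle LKM: 60 < KM < 198.
Both must hold, so KM lies in the intersection.

148 < KM < 198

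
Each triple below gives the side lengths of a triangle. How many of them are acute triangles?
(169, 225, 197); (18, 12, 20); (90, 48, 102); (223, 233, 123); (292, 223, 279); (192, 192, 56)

(169,225,197): 169²+197² = 67370 > 50625 = 225² → acute
(18,12,20): 12²+18² = 468 > 400 = 20² → acute
(90,48,102): 48²+90² = 10404 = 102² → right
(223,233,123): 123²+223² = 64858 > 54289 = 233² → acute
(292,223,279): 223²+279² = 127570 > 85264 = 292² → acute
(192,192,56): 56²+192² = 40000 > 36864 = 192² → acute
5 of the 6 are acute.

5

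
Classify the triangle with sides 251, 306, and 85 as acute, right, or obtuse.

obtuse

Compare the square of the longest side to the sum of squares of the other two: 85² + 251² = 70226 < 93636 = 306².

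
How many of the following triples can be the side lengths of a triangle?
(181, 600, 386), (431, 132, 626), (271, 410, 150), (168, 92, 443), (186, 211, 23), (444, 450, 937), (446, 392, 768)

2

(181,386,600): 181+386 ≤ 600 → not valid
(132,431,626): 132+431 ≤ 626 → not valid
(150,271,410): 150+271 > 410 → valid
(92,168,443): 92+168 ≤ 443 → not valid
(23,186,211): 23+186 ≤ 211 → not valid
(444,450,937): 444+450 ≤ 937 → not valid
(392,446,768): 392+446 > 768 → valid
2 of the 7 triples form a triangle.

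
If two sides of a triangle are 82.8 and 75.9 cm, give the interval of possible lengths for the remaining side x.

By the triangle inequality, x must be less than 82.8 + 75.9 = 158.7 and greater than |82.8 − 75.9| = 6.9.

6.9 < x < 158.7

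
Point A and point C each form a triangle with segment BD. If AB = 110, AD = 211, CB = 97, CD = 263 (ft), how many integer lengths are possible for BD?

From triangle ABD: 101 < BD < 321.
From triangle CBD: 166 < BD < 360.
Intersection: 166 < BD < 321, so integers 167 through 320: 154 values.

154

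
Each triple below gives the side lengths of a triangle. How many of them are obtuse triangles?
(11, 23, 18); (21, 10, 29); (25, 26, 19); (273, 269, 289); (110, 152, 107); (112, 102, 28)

(11,23,18): 11²+18² = 445 < 529 = 23² → obtuse
(21,10,29): 10²+21² = 541 < 841 = 29² → obtuse
(25,26,19): 19²+25² = 986 > 676 = 26² → acute
(273,269,289): 269²+273² = 146890 > 83521 = 289² → acute
(110,152,107): 107²+110² = 23549 > 23104 = 152² → acute
(112,102,28): 28²+102² = 11188 < 12544 = 112² → obtuse
3 of the 6 are obtuse.

3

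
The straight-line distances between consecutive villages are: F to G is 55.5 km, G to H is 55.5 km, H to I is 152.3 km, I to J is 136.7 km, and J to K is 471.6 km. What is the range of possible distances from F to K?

The maximum is all hops collinear in one direction: 55.5 + 55.5 + 152.3 + 136.7 + 471.6 = 871.6.
The longest hop is 471.6; the others sum to 400.0. Folding the others back against it leaves at least 471.6 − 400.0 = 71.6.

71.6 ≤ FK ≤ 871.6 km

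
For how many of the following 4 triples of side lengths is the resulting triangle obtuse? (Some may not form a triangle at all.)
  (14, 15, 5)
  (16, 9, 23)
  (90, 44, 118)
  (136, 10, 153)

3

(14,15,5): 5²+14² = 221 < 225 = 15² → obtuse
(16,9,23): 9²+16² = 337 < 529 = 23² → obtuse
(90,44,118): 44²+90² = 10036 < 13924 = 118² → obtuse
(136,10,153): 10+136 ≤ 153, not a triangle
3 of the 4 are obtuse.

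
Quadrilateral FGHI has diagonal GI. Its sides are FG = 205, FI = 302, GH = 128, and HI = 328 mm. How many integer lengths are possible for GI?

255

From triangle FGI: 97 < GI < 507.
From triangle HGI: 200 < GI < 456.
Intersection: 200 < GI < 456, so integers 201 through 455: 255 values.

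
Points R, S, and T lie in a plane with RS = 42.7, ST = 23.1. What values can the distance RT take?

19.6 ≤ RT ≤ 65.8

By the triangle inequality, |42.7 − 23.1| ≤ RT ≤ 42.7 + 23.1.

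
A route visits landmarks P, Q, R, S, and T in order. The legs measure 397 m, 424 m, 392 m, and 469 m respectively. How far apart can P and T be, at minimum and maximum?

0 ≤ PT ≤ 1682 m

The maximum is all hops collinear in one direction: 397 + 424 + 392 + 469 = 1682.
The longest hop is 469; the others sum to 1213. Since 469 ≤ 1213, the path can fold back on itself completely, so the minimum distance is 0.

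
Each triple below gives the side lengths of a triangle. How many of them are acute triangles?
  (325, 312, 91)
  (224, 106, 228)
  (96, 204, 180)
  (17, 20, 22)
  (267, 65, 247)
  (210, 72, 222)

(325,312,91): 91²+312² = 105625 = 325² → right
(224,106,228): 106²+224² = 61412 > 51984 = 228² → acute
(96,204,180): 96²+180² = 41616 = 204² → right
(17,20,22): 17²+20² = 689 > 484 = 22² → acute
(267,65,247): 65²+247² = 65234 < 71289 = 267² → obtuse
(210,72,222): 72²+210² = 49284 = 222² → right
2 of the 6 are acute.

2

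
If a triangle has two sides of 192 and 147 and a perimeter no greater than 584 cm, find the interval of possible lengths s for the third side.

Triangle inequality alone gives 45 < s < 339.
The perimeter condition gives s ≤ 584 − 192 − 147 = 245.
Intersecting the two: 45 < s ≤ 245.

45 < s ≤ 245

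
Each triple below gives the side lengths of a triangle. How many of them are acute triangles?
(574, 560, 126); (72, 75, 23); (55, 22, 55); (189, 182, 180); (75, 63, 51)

4

(574,560,126): 126²+560² = 329476 = 574² → right
(72,75,23): 23²+72² = 5713 > 5625 = 75² → acute
(55,22,55): 22²+55² = 3509 > 3025 = 55² → acute
(189,182,180): 180²+182² = 65524 > 35721 = 189² → acute
(75,63,51): 51²+63² = 6570 > 5625 = 75² → acute
4 of the 5 are acute.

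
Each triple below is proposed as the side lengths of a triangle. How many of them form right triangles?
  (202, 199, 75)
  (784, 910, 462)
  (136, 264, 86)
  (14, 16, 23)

1

(202,199,75): 75²+199² = 45226 > 40804 = 202² → acute
(784,910,462): 462²+784² = 828100 = 910² → right
(136,264,86): 86+136 ≤ 264, not a triangle
(14,16,23): 14²+16² = 452 < 529 = 23² → obtuse
1 of the 4 is right.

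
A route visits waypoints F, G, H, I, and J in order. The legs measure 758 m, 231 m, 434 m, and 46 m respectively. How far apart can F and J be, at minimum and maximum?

The maximum is all hops collinear in one direction: 758 + 231 + 434 + 46 = 1469.
The longest hop is 758; the others sum to 711. Folding the others back against it leaves at least 758 − 711 = 47.

47 ≤ FJ ≤ 1469 m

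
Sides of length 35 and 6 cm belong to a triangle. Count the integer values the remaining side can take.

The third side lies in the open interval (29, 41).
Integers from 30 to 40 inclusive: 40 − 30 + 1 = 11.

11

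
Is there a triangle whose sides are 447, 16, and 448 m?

Yes

The longest side is 448, and the other two sum to 463.
Since 463 > 448, the triangle inequality holds.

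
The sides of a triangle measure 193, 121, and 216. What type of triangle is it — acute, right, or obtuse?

Compare the square of the longest side to the sum of squares of the other two: 121² + 193² = 51890 > 46656 = 216².

acute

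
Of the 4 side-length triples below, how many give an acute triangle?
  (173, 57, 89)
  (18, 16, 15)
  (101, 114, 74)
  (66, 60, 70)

(173,57,89): 57+89 ≤ 173, not a triangle
(18,16,15): 15²+16² = 481 > 324 = 18² → acute
(101,114,74): 74²+101² = 15677 > 12996 = 114² → acute
(66,60,70): 60²+66² = 7956 > 4900 = 70² → acute
3 of the 4 are acute.

3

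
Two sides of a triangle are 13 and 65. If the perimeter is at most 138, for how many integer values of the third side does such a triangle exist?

8

Triangle inequality: 52 < x < 78. Perimeter ≤ 138 gives x ≤ 138 − 13 − 65 = 60.
So 52 < x ≤ 60; integers 53 through 60: 8 values.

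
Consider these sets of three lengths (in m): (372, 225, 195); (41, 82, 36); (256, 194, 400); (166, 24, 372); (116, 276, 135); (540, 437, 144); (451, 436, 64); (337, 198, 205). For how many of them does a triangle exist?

(195,225,372): 195+225 > 372 → valid
(36,41,82): 36+41 ≤ 82 → not valid
(194,256,400): 194+256 > 400 → valid
(24,166,372): 24+166 ≤ 372 → not valid
(116,135,276): 116+135 ≤ 276 → not valid
(144,437,540): 144+437 > 540 → valid
(64,436,451): 64+436 > 451 → valid
(198,205,337): 198+205 > 337 → valid
5 of the 8 triples form a triangle.

5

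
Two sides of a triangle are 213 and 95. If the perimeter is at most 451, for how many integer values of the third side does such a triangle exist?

25

Triangle inequality: 118 < x < 308. Perimeter ≤ 451 gives x ≤ 451 − 213 − 95 = 143.
So 118 < x ≤ 143; integers 119 through 143: 25 values.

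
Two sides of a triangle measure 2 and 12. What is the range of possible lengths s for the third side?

10 < s < 14

By the triangle inequality, s must be less than 2 + 12 = 14 and greater than |2 − 12| = 10.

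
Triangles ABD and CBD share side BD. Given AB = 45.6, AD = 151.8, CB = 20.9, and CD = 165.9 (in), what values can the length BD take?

145.0 < BD < 186.8

From triangle ABD: |45.6 − 151.8| < BD < 45.6 + 151.8, i.e. 106.2 < BD < 197.4.
From triangle CBD: 145.0 < BD < 186.8.
Both must hold, so BD lies in the intersection.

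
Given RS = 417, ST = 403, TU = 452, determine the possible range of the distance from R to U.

0 ≤ RU ≤ 1272

The maximum is all hops collinear in one direction: 417 + 403 + 452 = 1272.
The longest hop is 452; the others sum to 820. Since 452 ≤ 820, the path can fold back on itself completely, so the minimum distance is 0.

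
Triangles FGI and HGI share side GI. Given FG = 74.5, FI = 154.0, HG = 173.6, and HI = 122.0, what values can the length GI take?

79.5 < GI < 228.5

From triangle FGI: |74.5 − 154.0| < GI < 74.5 + 154.0, i.e. 79.5 < GI < 228.5.
From triangle HGI: 51.6 < GI < 295.6.
Both must hold, so GI lies in the intersection.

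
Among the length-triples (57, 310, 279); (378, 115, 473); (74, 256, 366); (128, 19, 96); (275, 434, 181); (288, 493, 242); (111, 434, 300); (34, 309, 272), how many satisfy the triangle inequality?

4

(57,279,310): 57+279 > 310 → valid
(115,378,473): 115+378 > 473 → valid
(74,256,366): 74+256 ≤ 366 → not valid
(19,96,128): 19+96 ≤ 128 → not valid
(181,275,434): 181+275 > 434 → valid
(242,288,493): 242+288 > 493 → valid
(111,300,434): 111+300 ≤ 434 → not valid
(34,272,309): 34+272 ≤ 309 → not valid
4 of the 8 triples form a triangle.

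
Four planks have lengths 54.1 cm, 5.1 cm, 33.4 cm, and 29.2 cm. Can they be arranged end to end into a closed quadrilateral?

Yes

A quadrilateral exists iff every side is shorter than the sum of the others — equivalently, the longest side is less than the sum of the rest.
Longest side 54.1 < 67.7 (sum of the remaining 3), so yes.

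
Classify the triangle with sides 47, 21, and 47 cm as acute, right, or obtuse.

acute

Compare the square of the longest side to the sum of squares of the other two: 21² + 47² = 2650 > 2209 = 47².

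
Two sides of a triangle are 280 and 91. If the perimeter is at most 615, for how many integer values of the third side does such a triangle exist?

55

Triangle inequality: 189 < x < 371. Perimeter ≤ 615 gives x ≤ 615 − 280 − 91 = 244.
So 189 < x ≤ 244; integers 190 through 244: 55 values.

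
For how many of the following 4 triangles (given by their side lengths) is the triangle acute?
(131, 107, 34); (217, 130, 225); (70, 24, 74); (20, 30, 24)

2

(131,107,34): 34²+107² = 12605 < 17161 = 131² → obtuse
(217,130,225): 130²+217² = 63989 > 50625 = 225² → acute
(70,24,74): 24²+70² = 5476 = 74² → right
(20,30,24): 20²+24² = 976 > 900 = 30² → acute
2 of the 4 are acute.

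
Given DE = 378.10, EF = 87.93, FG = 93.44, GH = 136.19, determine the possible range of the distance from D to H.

The maximum is all hops collinear in one direction: 378.10 + 87.93 + 93.44 + 136.19 = 695.66.
The longest hop is 378.10; the others sum to 317.56. Folding the others back against it leaves at least 378.10 − 317.56 = 60.54.

60.54 ≤ DH ≤ 695.66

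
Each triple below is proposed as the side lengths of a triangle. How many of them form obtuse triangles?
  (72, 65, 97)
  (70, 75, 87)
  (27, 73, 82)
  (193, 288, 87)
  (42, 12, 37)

(72,65,97): 65²+72² = 9409 = 97² → right
(70,75,87): 70²+75² = 10525 > 7569 = 87² → acute
(27,73,82): 27²+73² = 6058 < 6724 = 82² → obtuse
(193,288,87): 87+193 ≤ 288, not a triangle
(42,12,37): 12²+37² = 1513 < 1764 = 42² → obtuse
2 of the 5 are obtuse.

2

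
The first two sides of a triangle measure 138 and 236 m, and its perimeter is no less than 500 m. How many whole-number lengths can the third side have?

Triangle inequality: 98 < x < 374. Perimeter ≥ 500 gives x ≥ 500 − 138 − 236 = 126.
So 126 ≤ x < 374; integers 126 through 373: 248 values.

248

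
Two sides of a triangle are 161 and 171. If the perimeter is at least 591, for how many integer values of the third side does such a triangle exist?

73

Triangle inequality: 10 < x < 332. Perimeter ≥ 591 gives x ≥ 591 − 161 − 171 = 259.
So 259 ≤ x < 332; integers 259 through 331: 73 values.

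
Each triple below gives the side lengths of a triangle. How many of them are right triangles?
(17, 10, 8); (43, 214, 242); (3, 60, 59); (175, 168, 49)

1

(17,10,8): 8²+10² = 164 < 289 = 17² → obtuse
(43,214,242): 43²+214² = 47645 < 58564 = 242² → obtuse
(3,60,59): 3²+59² = 3490 < 3600 = 60² → obtuse
(175,168,49): 49²+168² = 30625 = 175² → right
1 of the 4 is right.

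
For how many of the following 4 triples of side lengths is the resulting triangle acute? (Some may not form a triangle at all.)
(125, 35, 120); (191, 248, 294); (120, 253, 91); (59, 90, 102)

2

(125,35,120): 35²+120² = 15625 = 125² → right
(191,248,294): 191²+248² = 97985 > 86436 = 294² → acute
(120,253,91): 91+120 ≤ 253, not a triangle
(59,90,102): 59²+90² = 11581 > 10404 = 102² → acute
2 of the 4 are acute.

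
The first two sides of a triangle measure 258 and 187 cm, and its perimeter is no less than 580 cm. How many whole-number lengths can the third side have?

310

Triangle inequality: 71 < x < 445. Perimeter ≥ 580 gives x ≥ 580 − 258 − 187 = 135.
So 135 ≤ x < 445; integers 135 through 444: 310 values.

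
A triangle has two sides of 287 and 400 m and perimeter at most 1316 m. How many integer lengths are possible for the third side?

Triangle inequality: 113 < x < 687. Perimeter ≤ 1316 gives x ≤ 1316 − 287 − 400 = 629.
So 113 < x ≤ 629; integers 114 through 629: 516 values.

516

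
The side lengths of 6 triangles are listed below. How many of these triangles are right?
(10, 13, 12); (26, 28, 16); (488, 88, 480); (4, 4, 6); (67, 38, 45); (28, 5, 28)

(10,13,12): 10²+12² = 244 > 169 = 13² → acute
(26,28,16): 16²+26² = 932 > 784 = 28² → acute
(488,88,480): 88²+480² = 238144 = 488² → right
(4,4,6): 4²+4² = 32 < 36 = 6² → obtuse
(67,38,45): 38²+45² = 3469 < 4489 = 67² → obtuse
(28,5,28): 5²+28² = 809 > 784 = 28² → acute
1 of the 6 is right.

1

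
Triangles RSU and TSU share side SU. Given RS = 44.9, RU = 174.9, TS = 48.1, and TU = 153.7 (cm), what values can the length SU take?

From triangle RSU: |44.9 − 174.9| < SU < 44.9 + 174.9, i.e. 130.0 < SU < 219.8.
From triangle TSU: 105.6 < SU < 201.8.
Both must hold, so SU lies in the intersection.

130.0 < SU < 201.8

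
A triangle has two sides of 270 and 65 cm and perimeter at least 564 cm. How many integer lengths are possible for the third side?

Triangle inequality: 205 < x < 335. Perimeter ≥ 564 gives x ≥ 564 − 270 − 65 = 229.
So 229 ≤ x < 335; integers 229 through 334: 106 values.

106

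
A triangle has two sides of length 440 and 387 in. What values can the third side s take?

By the triangle inequality, s must be less than 440 + 387 = 827 and greater than |440 − 387| = 53.

53 < s < 827 (in)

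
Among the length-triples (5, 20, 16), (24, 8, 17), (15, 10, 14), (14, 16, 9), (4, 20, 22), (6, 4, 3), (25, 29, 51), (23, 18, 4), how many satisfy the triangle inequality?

7

(5,16,20): 5+16 > 20 → valid
(8,17,24): 8+17 > 24 → valid
(10,14,15): 10+14 > 15 → valid
(9,14,16): 9+14 > 16 → valid
(4,20,22): 4+20 > 22 → valid
(3,4,6): 3+4 > 6 → valid
(25,29,51): 25+29 > 51 → valid
(4,18,23): 4+18 ≤ 23 → not valid
7 of the 8 triples form a triangle.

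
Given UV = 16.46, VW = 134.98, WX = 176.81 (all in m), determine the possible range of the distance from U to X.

The maximum is all hops collinear in one direction: 16.46 + 134.98 + 176.81 = 328.25.
The longest hop is 176.81; the others sum to 151.44. Folding the others back against it leaves at least 176.81 − 151.44 = 25.37.

25.37 ≤ UX ≤ 328.25 m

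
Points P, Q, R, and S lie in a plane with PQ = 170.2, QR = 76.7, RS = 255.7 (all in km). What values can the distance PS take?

The maximum is all hops collinear in one direction: 170.2 + 76.7 + 255.7 = 502.6.
The longest hop is 255.7; the others sum to 246.9. Folding the others back against it leaves at least 255.7 − 246.9 = 8.8.

8.8 ≤ PS ≤ 502.6 km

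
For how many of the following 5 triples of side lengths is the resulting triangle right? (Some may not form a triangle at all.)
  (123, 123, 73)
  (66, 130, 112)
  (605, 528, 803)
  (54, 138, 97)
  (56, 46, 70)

2

(123,123,73): 73²+123² = 20458 > 15129 = 123² → acute
(66,130,112): 66²+112² = 16900 = 130² → right
(605,528,803): 528²+605² = 644809 = 803² → right
(54,138,97): 54²+97² = 12325 < 19044 = 138² → obtuse
(56,46,70): 46²+56² = 5252 > 4900 = 70² → acute
2 of the 5 are right.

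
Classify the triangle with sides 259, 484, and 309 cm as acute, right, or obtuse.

Compare the square of the longest side to the sum of squares of the other two: 259² + 309² = 162562 < 234256 = 484².

obtuse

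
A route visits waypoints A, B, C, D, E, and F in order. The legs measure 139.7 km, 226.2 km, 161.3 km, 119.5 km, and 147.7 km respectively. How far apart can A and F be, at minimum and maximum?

The maximum is all hops collinear in one direction: 139.7 + 226.2 + 161.3 + 119.5 + 147.7 = 794.4.
The longest hop is 226.2; the others sum to 568.2. Since 226.2 ≤ 568.2, the path can fold back on itself completely, so the minimum distance is 0.

0 ≤ AF ≤ 794.4 km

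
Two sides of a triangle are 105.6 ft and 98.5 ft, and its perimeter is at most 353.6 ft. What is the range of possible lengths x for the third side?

Triangle inequality alone gives 7.1 < x < 204.1.
The perimeter condition gives x ≤ 353.6 − 105.6 − 98.5 = 149.5.
Intersecting the two: 7.1 < x ≤ 149.5.

7.1 < x ≤ 149.5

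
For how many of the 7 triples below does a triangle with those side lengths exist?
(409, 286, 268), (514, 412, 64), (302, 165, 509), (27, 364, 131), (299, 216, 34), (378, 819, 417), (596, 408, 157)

1

(268,286,409): 268+286 > 409 → valid
(64,412,514): 64+412 ≤ 514 → not valid
(165,302,509): 165+302 ≤ 509 → not valid
(27,131,364): 27+131 ≤ 364 → not valid
(34,216,299): 34+216 ≤ 299 → not valid
(378,417,819): 378+417 ≤ 819 → not valid
(157,408,596): 157+408 ≤ 596 → not valid
1 of the 7 triples forms a triangle.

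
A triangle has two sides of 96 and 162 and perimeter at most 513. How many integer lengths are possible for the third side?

Triangle inequality: 66 < x < 258. Perimeter ≤ 513 gives x ≤ 513 − 96 − 162 = 255.
So 66 < x ≤ 255; integers 67 through 255: 189 values.

189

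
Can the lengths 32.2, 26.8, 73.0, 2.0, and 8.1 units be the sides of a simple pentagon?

No

For a pentagon, each side must be shorter than the sum of the others.
Here the longest side is 73.0, but the remaining 4 sides sum to only 69.1.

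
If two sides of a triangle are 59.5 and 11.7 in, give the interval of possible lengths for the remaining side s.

By the triangle inequality, s must be less than 59.5 + 11.7 = 71.2 and greater than |59.5 − 11.7| = 47.8.

47.8 < s < 71.2 (in)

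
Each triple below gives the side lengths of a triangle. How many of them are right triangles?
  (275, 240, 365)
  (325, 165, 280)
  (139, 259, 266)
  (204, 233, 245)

2

(275,240,365): 240²+275² = 133225 = 365² → right
(325,165,280): 165²+280² = 105625 = 325² → right
(139,259,266): 139²+259² = 86402 > 70756 = 266² → acute
(204,233,245): 204²+233² = 95905 > 60025 = 245² → acute
2 of the 4 are right.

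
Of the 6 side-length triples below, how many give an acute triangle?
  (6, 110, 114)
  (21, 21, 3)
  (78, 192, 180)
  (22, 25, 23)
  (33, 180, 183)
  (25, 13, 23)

4

(6,110,114): 6²+110² = 12136 < 12996 = 114² → obtuse
(21,21,3): 3²+21² = 450 > 441 = 21² → acute
(78,192,180): 78²+180² = 38484 > 36864 = 192² → acute
(22,25,23): 22²+23² = 1013 > 625 = 25² → acute
(33,180,183): 33²+180² = 33489 = 183² → right
(25,13,23): 13²+23² = 698 > 625 = 25² → acute
4 of the 6 are acute.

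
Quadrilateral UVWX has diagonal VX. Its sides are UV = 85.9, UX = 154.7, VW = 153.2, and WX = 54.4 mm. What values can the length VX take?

98.8 < VX < 207.6

From triangle UVX: |85.9 − 154.7| < VX < 85.9 + 154.7, i.e. 68.8 < VX < 240.6.
From triangle WVX: 98.8 < VX < 207.6.
Both must hold, so VX lies in the intersection.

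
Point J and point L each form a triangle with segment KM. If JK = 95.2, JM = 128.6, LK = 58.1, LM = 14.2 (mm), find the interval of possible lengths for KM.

From triangle JKM: |95.2 − 128.6| < KM < 95.2 + 128.6, i.e. 33.4 < KM < 223.8.
From triangle LKM: 43.9 < KM < 72.3.
Both must hold, so KM lies in the intersection.

43.9 < KM < 72.3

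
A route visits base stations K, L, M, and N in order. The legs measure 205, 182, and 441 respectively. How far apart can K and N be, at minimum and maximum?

The maximum is all hops collinear in one direction: 205 + 182 + 441 = 828.
The longest hop is 441; the others sum to 387. Folding the others back against it leaves at least 441 − 387 = 54.

54 ≤ KN ≤ 828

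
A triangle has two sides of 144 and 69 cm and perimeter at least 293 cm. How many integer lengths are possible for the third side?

133

Triangle inequality: 75 < x < 213. Perimeter ≥ 293 gives x ≥ 293 − 144 − 69 = 80.
So 80 ≤ x < 213; integers 80 through 212: 133 values.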